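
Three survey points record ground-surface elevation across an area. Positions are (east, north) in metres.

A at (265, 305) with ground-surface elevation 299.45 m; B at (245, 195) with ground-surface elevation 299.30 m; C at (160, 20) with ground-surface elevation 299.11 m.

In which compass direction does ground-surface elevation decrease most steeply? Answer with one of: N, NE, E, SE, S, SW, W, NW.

Differences from A: to B (Δx, Δy, Δh) = (-20, -110, -0.15); to C = (-105, -285, -0.34).
Determinant of the coordinate differences = (-20)·(-285) − (-105)·(-110) = -5850.
∂z/∂x = [(-0.15)·(-285) − (-0.34)·(-110)] / -5850 = -0.0009145
∂z/∂y = [(-20)·(-0.34) − (-105)·(-0.15)] / -5850 = +0.001530
Steepest decrease is along −∇f = (+0.0009145 E, -0.001530 N) → southeast.

SE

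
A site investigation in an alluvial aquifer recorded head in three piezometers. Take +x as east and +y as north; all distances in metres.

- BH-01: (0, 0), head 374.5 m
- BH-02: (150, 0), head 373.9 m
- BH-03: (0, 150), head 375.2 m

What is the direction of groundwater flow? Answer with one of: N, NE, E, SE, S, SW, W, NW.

∂h/∂x = (373.9 − 374.5) / (150 − 0) = -0.004000
∂h/∂y = (375.2 − 374.5) / (150 − 0) = +0.004667
Flow = −∇h = (+0.004000 east, -0.004667 north), which points southeast.

SE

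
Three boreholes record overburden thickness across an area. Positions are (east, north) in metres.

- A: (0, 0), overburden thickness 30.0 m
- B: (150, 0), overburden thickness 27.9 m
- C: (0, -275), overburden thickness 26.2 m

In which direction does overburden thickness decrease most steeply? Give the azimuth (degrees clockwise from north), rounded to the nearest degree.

135°

∂d/∂x = (27.9 − 30.0) / (150 − 0) = -0.01400
∂d/∂y = (26.2 − 30.0) / (-275 − 0) = +0.01382
Steepest decrease is along −∇f: components (+0.01400 E, -0.01382 N).
Azimuth = atan2(+0.01400, -0.01382) = 134.6° ≈ 135°.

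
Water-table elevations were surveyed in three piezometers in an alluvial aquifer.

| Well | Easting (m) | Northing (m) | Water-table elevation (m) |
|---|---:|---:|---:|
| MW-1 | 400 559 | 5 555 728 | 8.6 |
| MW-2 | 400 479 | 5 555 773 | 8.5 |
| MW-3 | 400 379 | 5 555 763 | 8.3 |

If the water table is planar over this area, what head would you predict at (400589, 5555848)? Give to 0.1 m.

8.8 m

Three-point gradient (reference MW-1): Δ to MW-2 = (-80, 45, -0.1), Δ to MW-3 = (-180, 35, -0.3).
∂h/∂x = +0.001887, ∂h/∂y = +0.001132 (det = 5300).
h(400589, 5555848) = 8.6 + (+0.001887)·(30) + (+0.001132)·(120) = 8.6 +0.057 +0.136 = 8.792 m.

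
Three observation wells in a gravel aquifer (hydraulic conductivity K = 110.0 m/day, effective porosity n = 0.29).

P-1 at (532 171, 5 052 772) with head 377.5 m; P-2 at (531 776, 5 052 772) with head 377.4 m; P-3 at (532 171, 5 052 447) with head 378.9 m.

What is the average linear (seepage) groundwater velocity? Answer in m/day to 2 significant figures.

∂h/∂x = (377.4 − 377.5) / (531776 − 532171) = +0.0002532
∂h/∂y = (378.9 − 377.5) / (5052447 − 5052772) = -0.004308
|∇h| = √(0.0002532² + -0.004308²) = 0.004315
Seepage velocity v = K·i/n = 110.0 × 0.004315 / 0.29 = 1.637 m/day.

1.6 m/day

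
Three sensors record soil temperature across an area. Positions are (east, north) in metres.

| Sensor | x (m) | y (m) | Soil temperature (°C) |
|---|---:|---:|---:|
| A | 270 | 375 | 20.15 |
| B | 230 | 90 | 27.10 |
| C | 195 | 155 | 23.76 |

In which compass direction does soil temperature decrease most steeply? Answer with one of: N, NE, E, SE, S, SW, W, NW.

NW

Differences from A: to B (Δx, Δy, Δh) = (-40, -285, +6.95); to C = (-75, -220, +3.61).
Determinant of the coordinate differences = (-40)·(-220) − (-75)·(-285) = -12575.
∂T/∂x = [(+6.95)·(-220) − (+3.61)·(-285)] / -12575 = +0.03977
∂T/∂y = [(-40)·(+3.61) − (-75)·(+6.95)] / -12575 = -0.02997
Steepest decrease is along −∇f = (-0.03977 E, +0.02997 N) → northwest.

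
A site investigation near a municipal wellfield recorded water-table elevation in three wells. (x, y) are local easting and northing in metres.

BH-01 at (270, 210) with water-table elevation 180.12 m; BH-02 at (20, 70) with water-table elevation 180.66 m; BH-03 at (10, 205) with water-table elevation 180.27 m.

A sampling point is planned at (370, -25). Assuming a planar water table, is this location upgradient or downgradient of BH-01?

upgradient

Three-point gradient (reference BH-01): Δ to BH-02 = (-250, -140, +0.54), Δ to BH-03 = (-260, -5, +0.15).
∂h/∂x = -0.0005206, ∂h/∂y = -0.002927 (det = -35150).
Head at (370, -25) = 180.12 + (-0.0005206)·(100) + (-0.002927)·(-235) = 180.76 m.
That is higher than the 180.12 m at BH-01, so the point is upgradient.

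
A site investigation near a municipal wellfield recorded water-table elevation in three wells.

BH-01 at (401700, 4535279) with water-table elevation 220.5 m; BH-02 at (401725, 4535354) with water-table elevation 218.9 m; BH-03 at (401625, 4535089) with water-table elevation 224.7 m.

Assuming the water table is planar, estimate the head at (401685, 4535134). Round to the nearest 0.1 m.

Three-point gradient (reference BH-01): Δ to BH-02 = (25, 75, -1.6), Δ to BH-03 = (-75, -190, +4.2).
∂h/∂x = -0.01257, ∂h/∂y = -0.01714 (det = 875).
h(401685, 4535134) = 220.5 + (-0.01257)·(-15) + (-0.01714)·(-145) = 220.5 +0.189 +2.486 = 223.174 m.

223.2 m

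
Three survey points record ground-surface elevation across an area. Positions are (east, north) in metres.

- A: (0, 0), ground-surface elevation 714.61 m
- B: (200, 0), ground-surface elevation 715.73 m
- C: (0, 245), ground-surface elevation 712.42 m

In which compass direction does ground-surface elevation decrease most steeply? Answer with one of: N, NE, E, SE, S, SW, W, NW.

NW

∂z/∂x = (715.73 − 714.61) / (200 − 0) = +0.005600
∂z/∂y = (712.42 − 714.61) / (245 − 0) = -0.008939
Steepest decrease is along −∇f = (-0.005600 E, +0.008939 N) → northwest.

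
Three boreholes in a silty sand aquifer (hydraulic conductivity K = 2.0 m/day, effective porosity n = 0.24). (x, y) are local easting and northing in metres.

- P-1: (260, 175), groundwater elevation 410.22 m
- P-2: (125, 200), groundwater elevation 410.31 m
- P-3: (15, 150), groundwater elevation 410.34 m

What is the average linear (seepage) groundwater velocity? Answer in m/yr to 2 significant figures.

With h = a·x + b·y + c and P-1 as origin, the differences give:
  (-135)·a + 25·b = +0.09
  (-245)·a + (-25)·b = +0.12
Eliminate b (×(-25) and ×25, subtract): 9500·a = -5.250 → a = ∂h/∂x = -0.0005526
Back-substitute: b = ∂h/∂y = +0.0006158.
|∇h| = √(-0.0005526² + 0.0006158²) = 0.0008274
Seepage velocity v = K·i/n = 2.0 × 0.0008274 / 0.24 = 0.006895 m/day = 2.518 m/yr.

2.5 m/yr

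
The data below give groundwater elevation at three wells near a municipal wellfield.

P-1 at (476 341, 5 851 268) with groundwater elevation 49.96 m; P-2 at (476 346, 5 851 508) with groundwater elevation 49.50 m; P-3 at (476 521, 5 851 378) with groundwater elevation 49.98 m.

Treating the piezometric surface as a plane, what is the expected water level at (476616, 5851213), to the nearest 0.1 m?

With h = a·x + b·y + c and P-1 as origin, the differences give:
  5·a + 240·b = -0.46
  180·a + 110·b = +0.02
Eliminate b (×110 and ×240, subtract): -42650·a = -55.400 → a = ∂h/∂x = +0.001299
Back-substitute: b = ∂h/∂y = -0.001944.
h(476616, 5851213) = 49.96 + (+0.001299)·(275) + (-0.001944)·(-55) = 49.96 +0.357 +0.107 = 50.424 m.

50.4 m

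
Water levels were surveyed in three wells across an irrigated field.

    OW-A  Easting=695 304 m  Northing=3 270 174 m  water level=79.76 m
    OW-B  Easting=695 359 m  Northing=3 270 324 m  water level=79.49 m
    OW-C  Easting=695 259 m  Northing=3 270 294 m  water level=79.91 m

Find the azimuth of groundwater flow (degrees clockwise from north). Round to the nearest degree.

086°

With h = a·x + b·y + c and OW-A as origin, the differences give:
  55·a + 150·b = -0.27
  (-45)·a + 120·b = +0.15
Eliminate b (×120 and ×150, subtract): 13350·a = -54.900 → a = ∂h/∂x = -0.004112
Back-substitute: b = ∂h/∂y = -0.0002921.
Flow direction (−∇h) has components (+0.004112 E, +0.0002921 N).
Azimuth = atan2(E, N) = atan2(+0.004112, +0.0002921) = 85.9° ≈ 086°.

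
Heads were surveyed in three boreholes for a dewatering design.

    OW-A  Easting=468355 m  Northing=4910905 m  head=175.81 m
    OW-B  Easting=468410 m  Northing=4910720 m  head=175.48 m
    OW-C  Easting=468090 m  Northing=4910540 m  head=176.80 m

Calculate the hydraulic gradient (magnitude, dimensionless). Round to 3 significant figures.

With h = a·x + b·y + c and OW-A as origin, the differences give:
  55·a + (-185)·b = -0.33
  (-265)·a + (-365)·b = +0.99
Eliminate b (×(-365) and ×(-185), subtract): -69100·a = 303.600 → a = ∂h/∂x = -0.004394
Back-substitute: b = ∂h/∂y = +0.0004776.
|∇h| = √(-0.004394² + 0.0004776²) = 0.00442

0.00442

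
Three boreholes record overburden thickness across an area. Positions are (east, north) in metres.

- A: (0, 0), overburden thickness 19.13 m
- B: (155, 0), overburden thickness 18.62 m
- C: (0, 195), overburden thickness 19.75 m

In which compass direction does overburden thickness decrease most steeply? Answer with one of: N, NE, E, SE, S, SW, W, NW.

∂d/∂x = (18.62 − 19.13) / (155 − 0) = -0.003290
∂d/∂y = (19.75 − 19.13) / (195 − 0) = +0.003179
Steepest decrease is along −∇f = (+0.003290 E, -0.003179 N) → southeast.

SE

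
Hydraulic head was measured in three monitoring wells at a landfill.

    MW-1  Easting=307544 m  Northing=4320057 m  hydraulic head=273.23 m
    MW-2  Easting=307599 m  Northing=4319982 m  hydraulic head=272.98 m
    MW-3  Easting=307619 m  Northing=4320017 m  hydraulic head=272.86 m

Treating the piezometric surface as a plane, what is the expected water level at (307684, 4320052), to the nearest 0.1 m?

272.5 m

With h = a·x + b·y + c and MW-1 as origin, the differences give:
  55·a + (-75)·b = -0.25
  75·a + (-40)·b = -0.37
Eliminate b (×(-40) and ×(-75), subtract): 3425·a = -17.750 → a = ∂h/∂x = -0.005182
Back-substitute: b = ∂h/∂y = -0.0004672.
h(307684, 4320052) = 273.23 + (-0.005182)·(140) + (-0.0004672)·(-5) = 273.23 -0.726 +0.002 = 272.507 m.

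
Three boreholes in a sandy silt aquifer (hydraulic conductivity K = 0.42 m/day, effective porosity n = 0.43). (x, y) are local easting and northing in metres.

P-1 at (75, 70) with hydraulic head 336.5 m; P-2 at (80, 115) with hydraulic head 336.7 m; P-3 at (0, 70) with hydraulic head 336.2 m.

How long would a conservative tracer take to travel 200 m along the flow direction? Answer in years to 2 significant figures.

Differences from P-1: to P-2 (Δx, Δy, Δh) = (5, 45, +0.2); to P-3 = (-75, 0, -0.3).
Solve a·Δx + b·Δy = Δh: det = 5·0 − (-75)·45 = 3375.
∂h/∂x = [(+0.2)·0 − (-0.3)·45] / 3375 = +0.004000
∂h/∂y = [5·(-0.3) − (-75)·(+0.2)] / 3375 = +0.004000
|∇h| = √(0.004000² + 0.004000²) = 0.005657
Seepage velocity v = K·i/n = 0.42 × 0.005657 / 0.43 = 0.005525 m/day.
t = 200 / 0.005525 = 3.62e+04 days = 99.1 years.

99 years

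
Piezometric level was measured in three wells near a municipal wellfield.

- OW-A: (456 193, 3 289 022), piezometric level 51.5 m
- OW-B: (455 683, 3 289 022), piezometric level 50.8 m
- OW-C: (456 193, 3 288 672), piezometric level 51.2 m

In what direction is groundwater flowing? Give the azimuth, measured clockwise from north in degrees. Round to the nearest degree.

238°

∂h/∂x = (50.8 − 51.5) / (455683 − 456193) = +0.001373
∂h/∂y = (51.2 − 51.5) / (3288672 − 3289022) = +0.0008571
Flow direction (−∇h) has components (-0.001373 E, -0.0008571 N).
Azimuth = atan2(E, N) = atan2(-0.001373, -0.0008571) = 238.0° ≈ 238°.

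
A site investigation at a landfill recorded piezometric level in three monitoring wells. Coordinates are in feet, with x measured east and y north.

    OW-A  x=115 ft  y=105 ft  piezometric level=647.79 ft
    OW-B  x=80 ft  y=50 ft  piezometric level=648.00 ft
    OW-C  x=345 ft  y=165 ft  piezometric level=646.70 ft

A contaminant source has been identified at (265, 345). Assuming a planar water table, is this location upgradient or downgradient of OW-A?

Three-point gradient (reference OW-A): Δ to OW-B = (-35, -55, +0.21), Δ to OW-C = (230, 60, -1.09).
∂h/∂x = -0.004488, ∂h/∂y = -0.0009621 (det = 10550).
Head at (265, 345) = 647.79 + (-0.004488)·(150) + (-0.0009621)·(240) = 646.89 ft.
That is lower than the 647.79 ft at OW-A, so the point is downgradient.

downgradient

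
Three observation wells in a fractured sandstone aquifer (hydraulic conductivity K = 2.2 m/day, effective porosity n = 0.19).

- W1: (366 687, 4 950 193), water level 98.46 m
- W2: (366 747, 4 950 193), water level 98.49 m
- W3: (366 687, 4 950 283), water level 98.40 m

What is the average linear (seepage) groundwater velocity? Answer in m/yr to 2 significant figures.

∂h/∂x = (98.49 − 98.46) / (366747 − 366687) = +0.0005000
∂h/∂y = (98.40 − 98.46) / (4950283 − 4950193) = -0.0006667
|∇h| = √(0.0005000² + -0.0006667²) = 0.0008334
Seepage velocity v = K·i/n = 2.2 × 0.0008334 / 0.19 = 0.00965 m/day = 3.525 m/yr.

3.5 m/yr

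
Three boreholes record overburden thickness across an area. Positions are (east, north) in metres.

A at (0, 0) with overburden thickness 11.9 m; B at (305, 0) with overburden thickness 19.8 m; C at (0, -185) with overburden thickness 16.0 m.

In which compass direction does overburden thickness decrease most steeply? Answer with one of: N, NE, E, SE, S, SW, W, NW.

NW

∂d/∂x = (19.8 − 11.9) / (305 − 0) = +0.02590
∂d/∂y = (16.0 − 11.9) / (-185 − 0) = -0.02216
Steepest decrease is along −∇f = (-0.02590 E, +0.02216 N) → northwest.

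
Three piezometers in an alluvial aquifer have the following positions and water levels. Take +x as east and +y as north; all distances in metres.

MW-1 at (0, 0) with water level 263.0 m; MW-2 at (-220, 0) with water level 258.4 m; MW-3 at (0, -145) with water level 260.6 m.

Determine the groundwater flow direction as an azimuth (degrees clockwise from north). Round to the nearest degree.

232°

∂h/∂x = (258.4 − 263.0) / (-220 − 0) = +0.02091
∂h/∂y = (260.6 − 263.0) / (-145 − 0) = +0.01655
Flow direction (−∇h) has components (-0.02091 E, -0.01655 N).
Azimuth = atan2(E, N) = atan2(-0.02091, -0.01655) = 231.6° ≈ 232°.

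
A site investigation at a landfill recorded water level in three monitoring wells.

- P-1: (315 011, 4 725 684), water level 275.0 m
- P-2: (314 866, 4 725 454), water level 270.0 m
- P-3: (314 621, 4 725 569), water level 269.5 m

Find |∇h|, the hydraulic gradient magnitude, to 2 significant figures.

0.018

Differences from P-1: to P-2 (Δx, Δy, Δh) = (-145, -230, -5.0); to P-3 = (-390, -115, -5.5).
Solve a·Δx + b·Δy = Δh: det = (-145)·(-115) − (-390)·(-230) = -73025.
∂h/∂x = [(-5.0)·(-115) − (-5.5)·(-230)] / -73025 = +0.009449
∂h/∂y = [(-145)·(-5.5) − (-390)·(-5.0)] / -73025 = +0.01578
|∇h| = √(0.009449² + 0.01578²) = 0.01839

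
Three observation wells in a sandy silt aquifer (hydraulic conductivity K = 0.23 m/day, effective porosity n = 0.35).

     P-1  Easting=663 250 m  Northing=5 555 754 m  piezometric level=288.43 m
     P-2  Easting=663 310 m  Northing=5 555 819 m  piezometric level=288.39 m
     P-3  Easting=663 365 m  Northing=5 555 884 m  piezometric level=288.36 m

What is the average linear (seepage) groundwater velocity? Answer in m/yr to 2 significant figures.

Differences from P-1: to P-2 (Δx, Δy, Δh) = (60, 65, -0.04); to P-3 = (115, 130, -0.07).
Determinant of the coordinate differences = 60·130 − 115·65 = 325.
∂h/∂x = [(-0.04)·130 − (-0.07)·65] / 325 = -0.002000
∂h/∂y = [60·(-0.07) − 115·(-0.04)] / 325 = +0.001231
|∇h| = √(-0.002000² + 0.001231²) = 0.002348
Seepage velocity v = K·i/n = 0.23 × 0.002348 / 0.35 = 0.001543 m/day = 0.5636 m/yr.

0.56 m/yr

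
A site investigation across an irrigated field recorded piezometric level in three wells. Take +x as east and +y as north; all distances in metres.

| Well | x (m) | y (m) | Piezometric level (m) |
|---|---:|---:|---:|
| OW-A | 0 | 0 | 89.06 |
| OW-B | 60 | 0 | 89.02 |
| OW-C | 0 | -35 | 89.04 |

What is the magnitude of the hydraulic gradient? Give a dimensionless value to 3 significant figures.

0.000878

∂h/∂x = (89.02 − 89.06) / (60 − 0) = -0.0006667
∂h/∂y = (89.04 − 89.06) / (-35 − 0) = +0.0005714
|∇h| = √(-0.0006667² + 0.0005714²) = 0.0008781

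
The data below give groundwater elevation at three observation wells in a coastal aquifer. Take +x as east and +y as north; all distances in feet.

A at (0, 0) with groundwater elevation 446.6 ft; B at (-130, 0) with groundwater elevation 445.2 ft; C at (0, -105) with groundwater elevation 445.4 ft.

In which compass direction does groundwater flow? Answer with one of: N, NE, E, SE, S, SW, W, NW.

SW

∂h/∂x = (445.2 − 446.6) / (-130 − 0) = +0.01077
∂h/∂y = (445.4 − 446.6) / (-105 − 0) = +0.01143
Flow = −∇h = (-0.01077 east, -0.01143 north), which points southwest.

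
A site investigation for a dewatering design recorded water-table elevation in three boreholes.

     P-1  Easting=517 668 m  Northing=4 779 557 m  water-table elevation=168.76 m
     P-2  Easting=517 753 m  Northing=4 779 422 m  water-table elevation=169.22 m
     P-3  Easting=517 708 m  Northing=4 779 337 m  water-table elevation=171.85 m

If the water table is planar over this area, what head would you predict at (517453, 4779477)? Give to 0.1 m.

With h = a·x + b·y + c and P-1 as origin, the differences give:
  85·a + (-135)·b = +0.46
  40·a + (-220)·b = +3.09
Eliminate b (×(-220) and ×(-135), subtract): -13300·a = 315.950 → a = ∂h/∂x = -0.02376
Back-substitute: b = ∂h/∂y = -0.01836.
h(517453, 4779477) = 168.76 + (-0.02376)·(-215) + (-0.01836)·(-80) = 168.76 +5.107 +1.469 = 175.337 m.

175.3 m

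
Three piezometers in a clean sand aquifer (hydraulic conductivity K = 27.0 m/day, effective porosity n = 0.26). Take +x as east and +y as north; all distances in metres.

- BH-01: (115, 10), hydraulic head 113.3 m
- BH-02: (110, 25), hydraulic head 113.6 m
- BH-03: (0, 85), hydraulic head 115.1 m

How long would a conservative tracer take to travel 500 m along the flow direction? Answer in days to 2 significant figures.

250 days

With h = a·x + b·y + c and BH-01 as origin, the differences give:
  (-5)·a + 15·b = +0.3
  (-115)·a + 75·b = +1.8
Eliminate b (×75 and ×15, subtract): 1350·a = -4.50 → a = ∂h/∂x = -0.003333
Back-substitute: b = ∂h/∂y = +0.01889.
|∇h| = √(-0.003333² + 0.01889²) = 0.01918
Seepage velocity v = K·i/n = 27.0 × 0.01918 / 0.26 = 1.992 m/day.
t = 500 / 1.992 = 251 days.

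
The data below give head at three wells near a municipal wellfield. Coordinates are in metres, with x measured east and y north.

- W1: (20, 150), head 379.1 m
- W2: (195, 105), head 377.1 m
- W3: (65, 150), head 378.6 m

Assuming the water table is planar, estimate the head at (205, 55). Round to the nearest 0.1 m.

376.9 m

With h = a·x + b·y + c and W1 as origin, the differences give:
  175·a + (-45)·b = -2.0
  45·a + 0·b = -0.5
Eliminate b (×0 and ×(-45), subtract): 2025·a = -22.50 → a = ∂h/∂x = -0.01111
Back-substitute: b = ∂h/∂y = +0.001235.
h(205, 55) = 379.1 + (-0.01111)·(185) + (+0.001235)·(-95) = 379.1 -2.056 -0.117 = 376.927 m.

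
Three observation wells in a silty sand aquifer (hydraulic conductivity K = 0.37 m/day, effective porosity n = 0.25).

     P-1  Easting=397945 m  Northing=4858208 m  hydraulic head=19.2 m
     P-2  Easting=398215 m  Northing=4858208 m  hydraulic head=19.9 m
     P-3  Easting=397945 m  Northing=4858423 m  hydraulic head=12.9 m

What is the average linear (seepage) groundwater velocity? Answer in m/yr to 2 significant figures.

∂h/∂x = (19.9 − 19.2) / (398215 − 397945) = +0.002593
∂h/∂y = (12.9 − 19.2) / (4858423 − 4858208) = -0.02930
|∇h| = √(0.002593² + -0.02930²) = 0.02941
Seepage velocity v = K·i/n = 0.37 × 0.02941 / 0.25 = 0.04353 m/day = 15.9 m/yr.

16 m/yr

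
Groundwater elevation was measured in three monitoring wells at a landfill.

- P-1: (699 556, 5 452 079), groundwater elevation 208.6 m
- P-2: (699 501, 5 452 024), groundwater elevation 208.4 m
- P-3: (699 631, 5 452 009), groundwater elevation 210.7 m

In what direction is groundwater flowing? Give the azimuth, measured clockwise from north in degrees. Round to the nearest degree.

308°

Differences from P-1: to P-2 (Δx, Δy, Δh) = (-55, -55, -0.2); to P-3 = (75, -70, +2.1).
Determinant of the coordinate differences = (-55)·(-70) − 75·(-55) = 7975.
∂h/∂x = [(-0.2)·(-70) − (+2.1)·(-55)] / 7975 = +0.01624
∂h/∂y = [(-55)·(+2.1) − 75·(-0.2)] / 7975 = -0.01260
Flow direction (−∇h) has components (-0.01624 E, +0.01260 N).
Azimuth = atan2(E, N) = atan2(-0.01624, +0.01260) = 307.8° ≈ 308°.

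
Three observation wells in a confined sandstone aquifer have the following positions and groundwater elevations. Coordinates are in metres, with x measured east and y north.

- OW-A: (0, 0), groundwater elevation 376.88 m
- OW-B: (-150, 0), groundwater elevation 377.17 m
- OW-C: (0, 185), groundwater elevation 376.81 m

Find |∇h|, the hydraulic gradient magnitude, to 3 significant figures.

0.00197

∂h/∂x = (377.17 − 376.88) / (-150 − 0) = -0.001933
∂h/∂y = (376.81 − 376.88) / (185 − 0) = -0.0003784
|∇h| = √(-0.001933² + -0.0003784²) = 0.00197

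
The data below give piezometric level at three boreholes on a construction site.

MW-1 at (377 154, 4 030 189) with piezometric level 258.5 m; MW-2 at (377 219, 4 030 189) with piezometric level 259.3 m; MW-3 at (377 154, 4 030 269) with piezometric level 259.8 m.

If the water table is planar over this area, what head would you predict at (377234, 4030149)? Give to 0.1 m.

258.8 m

∂h/∂x = (259.3 − 258.5) / (377219 − 377154) = +0.01231
∂h/∂y = (259.8 − 258.5) / (4030269 − 4030189) = +0.01625
h(377234, 4030149) = 258.5 + (+0.01231)·(80) + (+0.01625)·(-40) = 258.5 +0.985 -0.650 = 258.835 m.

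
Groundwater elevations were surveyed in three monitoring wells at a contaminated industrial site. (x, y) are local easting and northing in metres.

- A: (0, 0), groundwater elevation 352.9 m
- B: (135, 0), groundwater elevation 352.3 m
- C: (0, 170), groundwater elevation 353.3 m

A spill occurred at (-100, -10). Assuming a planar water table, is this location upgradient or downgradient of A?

upgradient

∂h/∂x = (352.3 − 352.9) / (135 − 0) = -0.004444
∂h/∂y = (353.3 − 352.9) / (170 − 0) = +0.002353
Head at (-100, -10) = 352.9 + (-0.004444)·(-100) + (+0.002353)·(-10) = 353.32 m.
That is higher than the 352.9 m at A, so the point is upgradient.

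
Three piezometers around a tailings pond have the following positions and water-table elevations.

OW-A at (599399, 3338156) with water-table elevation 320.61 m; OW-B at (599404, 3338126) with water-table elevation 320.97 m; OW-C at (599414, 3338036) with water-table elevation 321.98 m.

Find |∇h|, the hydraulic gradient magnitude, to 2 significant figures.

0.017

Differences from OW-A: to OW-B (Δx, Δy, Δh) = (5, -30, +0.36); to OW-C = (15, -120, +1.37).
Solve a·Δx + b·Δy = Δh: det = 5·(-120) − 15·(-30) = -150.
∂h/∂x = [(+0.36)·(-120) − (+1.37)·(-30)] / -150 = +0.01400
∂h/∂y = [5·(+1.37) − 15·(+0.36)] / -150 = -0.009667
|∇h| = √(0.01400² + -0.009667²) = 0.01701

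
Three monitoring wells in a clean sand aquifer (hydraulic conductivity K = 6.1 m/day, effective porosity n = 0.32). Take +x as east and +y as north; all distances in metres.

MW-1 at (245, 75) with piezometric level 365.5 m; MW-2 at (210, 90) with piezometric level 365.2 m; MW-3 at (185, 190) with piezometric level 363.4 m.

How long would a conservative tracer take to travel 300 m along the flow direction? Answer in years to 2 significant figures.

2.4 years

With h = a·x + b·y + c and MW-1 as origin, the differences give:
  (-35)·a + 15·b = -0.3
  (-60)·a + 115·b = -2.1
Eliminate b (×115 and ×15, subtract): -3125·a = -3.00 → a = ∂h/∂x = +0.0009600
Back-substitute: b = ∂h/∂y = -0.01776.
|∇h| = √(0.0009600² + -0.01776²) = 0.01779
Seepage velocity v = K·i/n = 6.1 × 0.01779 / 0.32 = 0.3391 m/day.
t = 300 / 0.3391 = 884.7 days = 2.42 years.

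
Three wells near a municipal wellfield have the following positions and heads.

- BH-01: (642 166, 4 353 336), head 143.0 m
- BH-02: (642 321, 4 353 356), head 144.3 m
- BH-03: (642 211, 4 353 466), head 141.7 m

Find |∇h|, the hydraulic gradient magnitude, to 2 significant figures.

0.017

Taking BH-01 as reference: BH-02−BH-01 = (155, 20, +1.3); BH-03−BH-01 = (45, 130, -1.3).
Solve a·Δx + b·Δy = Δh: det = 155·130 − 45·20 = 19250.
∂h/∂x = [(+1.3)·130 − (-1.3)·20] / 19250 = +0.01013
∂h/∂y = [155·(-1.3) − 45·(+1.3)] / 19250 = -0.01351
|∇h| = √(0.01013² + -0.01351²) = 0.01689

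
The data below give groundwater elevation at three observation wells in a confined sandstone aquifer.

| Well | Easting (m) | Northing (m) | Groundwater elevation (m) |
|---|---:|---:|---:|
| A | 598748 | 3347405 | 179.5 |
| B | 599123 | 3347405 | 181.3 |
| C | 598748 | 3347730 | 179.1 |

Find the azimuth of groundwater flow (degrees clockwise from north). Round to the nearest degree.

∂h/∂x = (181.3 − 179.5) / (599123 − 598748) = +0.004800
∂h/∂y = (179.1 − 179.5) / (3347730 − 3347405) = -0.001231
Flow direction (−∇h) has components (-0.004800 E, +0.001231 N).
Azimuth = atan2(E, N) = atan2(-0.004800, +0.001231) = 284.4° ≈ 284°.

284°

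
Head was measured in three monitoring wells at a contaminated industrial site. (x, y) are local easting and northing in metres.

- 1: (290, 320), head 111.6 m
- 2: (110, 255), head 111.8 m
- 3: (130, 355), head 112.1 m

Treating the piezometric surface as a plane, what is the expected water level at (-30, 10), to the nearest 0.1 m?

Differences from 1: to 2 (Δx, Δy, Δh) = (-180, -65, +0.2); to 3 = (-160, 35, +0.5).
Determinant of the coordinate differences = (-180)·35 − (-160)·(-65) = -16700.
∂h/∂x = [(+0.2)·35 − (+0.5)·(-65)] / -16700 = -0.002365
∂h/∂y = [(-180)·(+0.5) − (-160)·(+0.2)] / -16700 = +0.003473
h(-30, 10) = 111.6 + (-0.002365)·(-320) + (+0.003473)·(-310) = 111.6 +0.757 -1.077 = 111.280 m.

111.3 m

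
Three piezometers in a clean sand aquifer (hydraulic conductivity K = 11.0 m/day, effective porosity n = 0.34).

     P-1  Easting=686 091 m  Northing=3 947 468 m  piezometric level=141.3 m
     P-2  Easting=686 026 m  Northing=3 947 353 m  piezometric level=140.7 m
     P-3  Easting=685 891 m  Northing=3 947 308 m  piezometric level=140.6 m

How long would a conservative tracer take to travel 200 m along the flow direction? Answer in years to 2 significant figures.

Differences from P-1: to P-2 (Δx, Δy, Δh) = (-65, -115, -0.6); to P-3 = (-200, -160, -0.7).
Determinant of the coordinate differences = (-65)·(-160) − (-200)·(-115) = -12600.
∂h/∂x = [(-0.6)·(-160) − (-0.7)·(-115)] / -12600 = -0.001230
∂h/∂y = [(-65)·(-0.7) − (-200)·(-0.6)] / -12600 = +0.005913
|∇h| = √(-0.001230² + 0.005913²) = 0.00604
Seepage velocity v = K·i/n = 11.0 × 0.00604 / 0.34 = 0.1954 m/day.
t = 200 / 0.1954 = 1024 days = 2.8 years.

2.8 years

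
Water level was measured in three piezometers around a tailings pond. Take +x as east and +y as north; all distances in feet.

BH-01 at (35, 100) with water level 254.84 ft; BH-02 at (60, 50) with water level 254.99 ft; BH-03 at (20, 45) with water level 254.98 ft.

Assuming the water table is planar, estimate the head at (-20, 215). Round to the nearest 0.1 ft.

254.5 ft

Taking BH-01 as reference: BH-02−BH-01 = (25, -50, +0.15); BH-03−BH-01 = (-15, -55, +0.14).
Solve a·Δx + b·Δy = Δh: det = 25·(-55) − (-15)·(-50) = -2125.
∂h/∂x = [(+0.15)·(-55) − (+0.14)·(-50)] / -2125 = +0.0005882
∂h/∂y = [25·(+0.14) − (-15)·(+0.15)] / -2125 = -0.002706
h(-20, 215) = 254.84 + (+0.0005882)·(-55) + (-0.002706)·(115) = 254.84 -0.032 -0.311 = 254.496 ft.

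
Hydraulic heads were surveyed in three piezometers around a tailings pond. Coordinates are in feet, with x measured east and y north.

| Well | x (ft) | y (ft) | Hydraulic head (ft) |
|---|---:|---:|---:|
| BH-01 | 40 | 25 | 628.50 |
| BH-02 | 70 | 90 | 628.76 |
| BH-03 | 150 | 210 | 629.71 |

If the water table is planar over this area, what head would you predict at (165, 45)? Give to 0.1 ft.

630.8 ft

Taking BH-01 as reference: BH-02−BH-01 = (30, 65, +0.26); BH-03−BH-01 = (110, 185, +1.21).
Determinant of the coordinate differences = 30·185 − 110·65 = -1600.
∂h/∂x = [(+0.26)·185 − (+1.21)·65] / -1600 = +0.01909
∂h/∂y = [30·(+1.21) − 110·(+0.26)] / -1600 = -0.004813
h(165, 45) = 628.50 + (+0.01909)·(125) + (-0.004813)·(20) = 628.50 +2.387 -0.096 = 630.790 ft.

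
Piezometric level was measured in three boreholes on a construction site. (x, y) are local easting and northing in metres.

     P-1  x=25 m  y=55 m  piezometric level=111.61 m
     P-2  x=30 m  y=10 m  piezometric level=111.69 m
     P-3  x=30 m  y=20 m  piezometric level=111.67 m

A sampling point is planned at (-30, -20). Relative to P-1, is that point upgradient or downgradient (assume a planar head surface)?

Taking P-1 as reference: P-2−P-1 = (5, -45, +0.08); P-3−P-1 = (5, -35, +0.06).
Determinant of the coordinate differences = 5·(-35) − 5·(-45) = 50.
∂h/∂x = [(+0.08)·(-35) − (+0.06)·(-45)] / 50 = -0.002000
∂h/∂y = [5·(+0.06) − 5·(+0.08)] / 50 = -0.002000
Head at (-30, -20) = 111.61 + (-0.002000)·(-55) + (-0.002000)·(-75) = 111.87 m.
That is higher than the 111.61 m at P-1, so the point is upgradient.

upgradient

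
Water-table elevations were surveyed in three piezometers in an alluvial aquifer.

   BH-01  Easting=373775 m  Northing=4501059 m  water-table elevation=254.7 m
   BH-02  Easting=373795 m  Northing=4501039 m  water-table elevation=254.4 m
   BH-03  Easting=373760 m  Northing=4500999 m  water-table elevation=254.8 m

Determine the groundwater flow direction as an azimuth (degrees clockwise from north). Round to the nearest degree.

097°

With h = a·x + b·y + c and BH-01 as origin, the differences give:
  20·a + (-20)·b = -0.3
  (-15)·a + (-60)·b = +0.1
Eliminate b (×(-60) and ×(-20), subtract): -1500·a = 20.00 → a = ∂h/∂x = -0.01333
Back-substitute: b = ∂h/∂y = +0.001667.
Flow direction (−∇h) has components (+0.01333 E, -0.001667 N).
Azimuth = atan2(E, N) = atan2(+0.01333, -0.001667) = 97.1° ≈ 097°.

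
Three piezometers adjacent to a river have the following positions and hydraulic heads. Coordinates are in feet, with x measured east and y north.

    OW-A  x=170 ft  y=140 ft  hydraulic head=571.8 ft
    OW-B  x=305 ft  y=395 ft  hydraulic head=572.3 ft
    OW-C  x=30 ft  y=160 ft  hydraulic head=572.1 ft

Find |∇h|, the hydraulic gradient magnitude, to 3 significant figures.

Three-point gradient (reference OW-A): Δ to OW-B = (135, 255, +0.5), Δ to OW-C = (-140, 20, +0.3).
∂h/∂x = -0.001732, ∂h/∂y = +0.002878 (det = 38400).
|∇h| = √(-0.001732² + 0.002878²) = 0.003359

0.00336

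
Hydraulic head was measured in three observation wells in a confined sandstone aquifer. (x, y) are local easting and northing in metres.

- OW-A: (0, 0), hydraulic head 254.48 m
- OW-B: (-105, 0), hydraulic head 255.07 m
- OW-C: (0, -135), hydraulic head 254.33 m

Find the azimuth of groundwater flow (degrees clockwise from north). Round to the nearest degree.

101°

∂h/∂x = (255.07 − 254.48) / (-105 − 0) = -0.005619
∂h/∂y = (254.33 − 254.48) / (-135 − 0) = +0.001111
Flow direction (−∇h) has components (+0.005619 E, -0.001111 N).
Azimuth = atan2(E, N) = atan2(+0.005619, -0.001111) = 101.2° ≈ 101°.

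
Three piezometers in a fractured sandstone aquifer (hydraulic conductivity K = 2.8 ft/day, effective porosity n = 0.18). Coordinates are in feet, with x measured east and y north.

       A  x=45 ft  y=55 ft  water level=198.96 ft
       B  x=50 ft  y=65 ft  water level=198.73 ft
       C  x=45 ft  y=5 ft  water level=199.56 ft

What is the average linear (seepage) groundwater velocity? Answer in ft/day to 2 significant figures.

0.39 ft/day

With h = a·x + b·y + c and A as origin, the differences give:
  5·a + 10·b = -0.23
  0·a + (-50)·b = +0.60
Eliminate b (×(-50) and ×10, subtract): -250·a = 5.500 → a = ∂h/∂x = -0.02200
Back-substitute: b = ∂h/∂y = -0.01200.
|∇h| = √(-0.02200² + -0.01200²) = 0.02506
Seepage velocity v = K·i/n = 2.8 × 0.02506 / 0.18 = 0.3898 ft/day.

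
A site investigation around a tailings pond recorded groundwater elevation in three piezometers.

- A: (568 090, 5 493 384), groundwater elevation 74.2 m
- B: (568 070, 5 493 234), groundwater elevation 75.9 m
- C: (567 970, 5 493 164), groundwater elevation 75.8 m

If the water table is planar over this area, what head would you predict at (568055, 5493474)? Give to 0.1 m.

72.7 m

Differences from A: to B (Δx, Δy, Δh) = (-20, -150, +1.7); to C = (-120, -220, +1.6).
Determinant of the coordinate differences = (-20)·(-220) − (-120)·(-150) = -13600.
∂h/∂x = [(+1.7)·(-220) − (+1.6)·(-150)] / -13600 = +0.009853
∂h/∂y = [(-20)·(+1.6) − (-120)·(+1.7)] / -13600 = -0.01265
h(568055, 5493474) = 74.2 + (+0.009853)·(-35) + (-0.01265)·(90) = 74.2 -0.345 -1.138 = 72.717 m.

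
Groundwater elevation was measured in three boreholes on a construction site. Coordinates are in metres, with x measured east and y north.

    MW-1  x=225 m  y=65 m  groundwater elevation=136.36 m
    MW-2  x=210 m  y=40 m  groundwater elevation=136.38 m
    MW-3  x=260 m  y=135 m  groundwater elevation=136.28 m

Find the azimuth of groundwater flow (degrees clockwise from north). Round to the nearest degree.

Taking MW-1 as reference: MW-2−MW-1 = (-15, -25, +0.02); MW-3−MW-1 = (35, 70, -0.08).
Solve a·Δx + b·Δy = Δh: det = (-15)·70 − 35·(-25) = -175.
∂h/∂x = [(+0.02)·70 − (-0.08)·(-25)] / -175 = +0.003429
∂h/∂y = [(-15)·(-0.08) − 35·(+0.02)] / -175 = -0.002857
Flow direction (−∇h) has components (-0.003429 E, +0.002857 N).
Azimuth = atan2(E, N) = atan2(-0.003429, +0.002857) = 309.8° ≈ 310°.

310°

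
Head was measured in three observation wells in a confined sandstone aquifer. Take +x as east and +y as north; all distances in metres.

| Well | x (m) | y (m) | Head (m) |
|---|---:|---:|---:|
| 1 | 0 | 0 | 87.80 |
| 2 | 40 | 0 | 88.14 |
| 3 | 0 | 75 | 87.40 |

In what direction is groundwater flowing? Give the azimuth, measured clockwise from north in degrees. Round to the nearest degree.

∂h/∂x = (88.14 − 87.80) / (40 − 0) = +0.008500
∂h/∂y = (87.40 − 87.80) / (75 − 0) = -0.005333
Flow direction (−∇h) has components (-0.008500 E, +0.005333 N).
Azimuth = atan2(E, N) = atan2(-0.008500, +0.005333) = 302.1° ≈ 302°.

302°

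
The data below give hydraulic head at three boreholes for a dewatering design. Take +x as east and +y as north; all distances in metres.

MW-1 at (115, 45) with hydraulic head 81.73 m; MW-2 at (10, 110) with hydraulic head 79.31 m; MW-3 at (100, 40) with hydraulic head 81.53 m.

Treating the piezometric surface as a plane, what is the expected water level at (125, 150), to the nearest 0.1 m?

Taking MW-1 as reference: MW-2−MW-1 = (-105, 65, -2.42); MW-3−MW-1 = (-15, -5, -0.20).
Determinant of the coordinate differences = (-105)·(-5) − (-15)·65 = 1500.
∂h/∂x = [(-2.42)·(-5) − (-0.20)·65] / 1500 = +0.01673
∂h/∂y = [(-105)·(-0.20) − (-15)·(-2.42)] / 1500 = -0.01020
h(125, 150) = 81.73 + (+0.01673)·(10) + (-0.01020)·(105) = 81.73 +0.167 -1.071 = 80.826 m.

80.8 m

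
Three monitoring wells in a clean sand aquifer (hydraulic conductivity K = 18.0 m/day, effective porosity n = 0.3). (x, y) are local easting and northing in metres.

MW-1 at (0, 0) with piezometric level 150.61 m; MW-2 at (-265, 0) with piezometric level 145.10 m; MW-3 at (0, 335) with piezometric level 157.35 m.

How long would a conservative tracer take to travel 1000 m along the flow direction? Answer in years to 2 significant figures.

∂h/∂x = (145.10 − 150.61) / (-265 − 0) = +0.02079
∂h/∂y = (157.35 − 150.61) / (335 − 0) = +0.02012
|∇h| = √(0.02079² + 0.02012²) = 0.02893
Seepage velocity v = K·i/n = 18.0 × 0.02893 / 0.3 = 1.736 m/day.
t = 1000 / 1.736 = 576 days = 1.58 years.

1.6 years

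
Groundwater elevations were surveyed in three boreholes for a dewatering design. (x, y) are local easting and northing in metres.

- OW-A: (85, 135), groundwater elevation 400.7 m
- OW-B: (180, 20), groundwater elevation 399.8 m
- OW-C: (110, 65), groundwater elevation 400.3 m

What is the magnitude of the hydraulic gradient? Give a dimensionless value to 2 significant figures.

Taking OW-A as reference: OW-B−OW-A = (95, -115, -0.9); OW-C−OW-A = (25, -70, -0.4).
Solve a·Δx + b·Δy = Δh: det = 95·(-70) − 25·(-115) = -3775.
∂h/∂x = [(-0.9)·(-70) − (-0.4)·(-115)] / -3775 = -0.004503
∂h/∂y = [95·(-0.4) − 25·(-0.9)] / -3775 = +0.004106
|∇h| = √(-0.004503² + 0.004106²) = 0.006094

0.0061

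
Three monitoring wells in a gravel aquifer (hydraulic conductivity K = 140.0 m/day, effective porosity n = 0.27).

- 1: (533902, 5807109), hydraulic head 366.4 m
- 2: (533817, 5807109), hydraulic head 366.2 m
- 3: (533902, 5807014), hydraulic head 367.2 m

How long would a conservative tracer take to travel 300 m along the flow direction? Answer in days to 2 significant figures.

∂h/∂x = (366.2 − 366.4) / (533817 − 533902) = +0.002353
∂h/∂y = (367.2 − 366.4) / (5807014 − 5807109) = -0.008421
|∇h| = √(0.002353² + -0.008421²) = 0.008744
Seepage velocity v = K·i/n = 140.0 × 0.008744 / 0.27 = 4.534 m/day.
t = 300 / 4.534 = 66.17 days.

66 days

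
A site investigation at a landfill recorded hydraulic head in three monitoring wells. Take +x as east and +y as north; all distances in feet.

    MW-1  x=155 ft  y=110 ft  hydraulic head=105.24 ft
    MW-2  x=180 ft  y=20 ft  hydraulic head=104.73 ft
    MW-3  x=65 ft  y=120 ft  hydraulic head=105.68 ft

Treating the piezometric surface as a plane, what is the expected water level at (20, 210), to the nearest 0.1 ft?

106.3 ft

With h = a·x + b·y + c and MW-1 as origin, the differences give:
  25·a + (-90)·b = -0.51
  (-90)·a + 10·b = +0.44
Eliminate b (×10 and ×(-90), subtract): -7850·a = 34.500 → a = ∂h/∂x = -0.004395
Back-substitute: b = ∂h/∂y = +0.004446.
h(20, 210) = 105.24 + (-0.004395)·(-135) + (+0.004446)·(100) = 105.24 +0.593 +0.445 = 106.278 ft.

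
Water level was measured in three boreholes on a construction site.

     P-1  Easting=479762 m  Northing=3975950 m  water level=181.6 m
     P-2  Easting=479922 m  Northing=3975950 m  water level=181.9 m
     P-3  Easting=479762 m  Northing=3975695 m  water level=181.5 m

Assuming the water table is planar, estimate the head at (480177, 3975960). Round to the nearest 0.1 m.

182.4 m

∂h/∂x = (181.9 − 181.6) / (479922 − 479762) = +0.001875
∂h/∂y = (181.5 − 181.6) / (3975695 − 3975950) = +0.0003922
h(480177, 3975960) = 181.6 + (+0.001875)·(415) + (+0.0003922)·(10) = 181.6 +0.778 +0.004 = 182.382 m.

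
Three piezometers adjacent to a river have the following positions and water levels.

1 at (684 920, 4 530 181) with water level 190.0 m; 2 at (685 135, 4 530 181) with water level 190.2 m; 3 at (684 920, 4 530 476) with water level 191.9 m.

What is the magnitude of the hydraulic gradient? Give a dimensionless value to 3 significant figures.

∂h/∂x = (190.2 − 190.0) / (685135 − 684920) = +0.0009302
∂h/∂y = (191.9 − 190.0) / (4530476 − 4530181) = +0.006441
|∇h| = √(0.0009302² + 0.006441²) = 0.006508

0.00651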